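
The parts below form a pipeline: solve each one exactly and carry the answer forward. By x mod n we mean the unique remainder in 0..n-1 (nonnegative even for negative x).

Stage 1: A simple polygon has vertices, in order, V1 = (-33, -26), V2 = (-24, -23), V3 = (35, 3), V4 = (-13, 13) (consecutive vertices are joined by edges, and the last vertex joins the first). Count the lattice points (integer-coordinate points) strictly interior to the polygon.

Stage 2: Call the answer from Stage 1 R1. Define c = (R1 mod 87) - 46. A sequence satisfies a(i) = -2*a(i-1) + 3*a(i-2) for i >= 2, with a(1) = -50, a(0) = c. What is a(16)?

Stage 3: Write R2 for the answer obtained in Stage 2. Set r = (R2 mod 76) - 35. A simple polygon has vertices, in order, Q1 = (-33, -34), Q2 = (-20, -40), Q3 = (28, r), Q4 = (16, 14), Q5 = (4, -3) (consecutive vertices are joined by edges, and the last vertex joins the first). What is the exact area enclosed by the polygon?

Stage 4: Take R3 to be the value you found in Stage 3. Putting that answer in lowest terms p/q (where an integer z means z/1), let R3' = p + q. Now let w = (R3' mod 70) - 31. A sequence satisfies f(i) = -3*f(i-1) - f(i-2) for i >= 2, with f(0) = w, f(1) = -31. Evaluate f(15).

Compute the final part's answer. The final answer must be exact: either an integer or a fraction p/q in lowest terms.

Stage 1: cross terms: (-33*-23 - -24*-26)=135, (-24*3 - 35*-23)=733, (35*13 - -13*3)=494, (-13*-26 - -33*13)=767; twice the area = |2129| = 2129; area = 2129/2; boundary points = 3 + 1 + 2 + 1 = 7; strictly interior points = area - boundary/2 + 1 = 1062; answer 1062
Stage 2: R1 = 1062; c = -28; a(2) = -2*(-50) + 3*(-28) = 16; iterating: a(2)=16, a(3)=-182, a(4)=412, a(5)=-1370, a(6)=3976, a(7)=-12062, a(8)=36052, a(9)=-108290, a(10)=324736, a(11)=-974342, a(12)=2922892, a(13)=-8768810, a(14)=26306296, a(15)=-78919022, a(16)=236756932; answer 236756932
Stage 3: R2 = 236756932; r = 25; cross terms: (-33*-40 - -20*-34)=640, (-20*25 - 28*-40)=620, (28*14 - 16*25)=-8, (16*-3 - 4*14)=-104, (4*-34 - -33*-3)=-235; twice the area = |913| = 913; area = 913/2; answer 913/2
Stage 4: R3 = 913/2; threaded value p + q = 915; w = -26; f(2) = -3*(-31) - 1*(-26) = 119; iterating: f(2)=119, f(3)=-326, f(4)=859, f(5)=-2251, f(6)=5894, f(7)=-15431, f(8)=40399, f(9)=-105766, f(10)=276899, f(11)=-724931, f(12)=1897894, f(13)=-4968751, f(14)=13008359, f(15)=-34056326; answer -34056326

-34056326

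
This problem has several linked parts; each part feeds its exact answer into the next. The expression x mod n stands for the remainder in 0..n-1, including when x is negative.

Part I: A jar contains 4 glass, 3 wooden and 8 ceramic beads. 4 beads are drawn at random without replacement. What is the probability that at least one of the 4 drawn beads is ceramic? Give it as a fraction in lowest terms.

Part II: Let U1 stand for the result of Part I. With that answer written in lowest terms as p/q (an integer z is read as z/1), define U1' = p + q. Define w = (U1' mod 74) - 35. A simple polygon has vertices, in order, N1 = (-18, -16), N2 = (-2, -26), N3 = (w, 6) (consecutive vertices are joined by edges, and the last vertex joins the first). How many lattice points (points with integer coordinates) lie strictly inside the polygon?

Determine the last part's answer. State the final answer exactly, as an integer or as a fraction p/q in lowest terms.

104

Part I: total draws C(15,4) = 1365; complement C(7,4) = 35; favorable 1365 - 35 = 1330; P = 38/39; answer 38/39
Part II: U1 = 38/39; threaded value p + q = 77; w = -32; cross terms: (-18*-26 - -2*-16)=436, (-2*6 - -32*-26)=-844, (-32*-16 - -18*6)=620; twice the area = |212| = 212; area = 106; boundary points = 2 + 2 + 2 = 6; strictly interior points = area - boundary/2 + 1 = 104; answer 104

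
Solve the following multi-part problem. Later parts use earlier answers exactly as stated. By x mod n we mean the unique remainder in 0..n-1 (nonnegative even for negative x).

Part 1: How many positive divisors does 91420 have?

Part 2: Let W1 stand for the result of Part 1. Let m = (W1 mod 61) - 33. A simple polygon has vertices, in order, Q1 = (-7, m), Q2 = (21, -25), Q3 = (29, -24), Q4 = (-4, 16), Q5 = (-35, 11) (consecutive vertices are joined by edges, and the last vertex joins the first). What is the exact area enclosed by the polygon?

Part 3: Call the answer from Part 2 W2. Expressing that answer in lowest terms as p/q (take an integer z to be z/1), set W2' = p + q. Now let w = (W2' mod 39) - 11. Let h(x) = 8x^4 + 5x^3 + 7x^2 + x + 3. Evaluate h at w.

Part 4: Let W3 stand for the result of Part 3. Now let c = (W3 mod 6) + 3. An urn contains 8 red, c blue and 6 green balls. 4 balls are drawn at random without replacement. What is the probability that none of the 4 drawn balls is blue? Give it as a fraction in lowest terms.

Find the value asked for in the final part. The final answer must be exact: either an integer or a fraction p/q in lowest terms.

Part 1: 91420 = 2^2 * 5 * 7 * 653; number of divisors = (2+1) * (1+1) * (1+1) * (1+1) = 24; answer 24
Part 2: W1 = 24; m = -9; cross terms: (-7*-25 - 21*-9)=364, (21*-24 - 29*-25)=221, (29*16 - -4*-24)=368, (-4*11 - -35*16)=516, (-35*-9 - -7*11)=392; twice the area = |1861| = 1861; area = 1861/2; answer 1861/2
Part 3: W2 = 1861/2; threaded value p + q = 1863; w = 19; 8*(19)^4 + 5*(19)^3 + 7*(19)^2 + 1*(19)^1 + 3 = (1042568) + (34295) + (2527) + (19) + (3) = 1079412; answer 1079412
Part 4: W3 = 1079412; c = 3; total draws C(17,4) = 2380; favorable C(14,4) = 1001; P = 143/340; answer 143/340

143/340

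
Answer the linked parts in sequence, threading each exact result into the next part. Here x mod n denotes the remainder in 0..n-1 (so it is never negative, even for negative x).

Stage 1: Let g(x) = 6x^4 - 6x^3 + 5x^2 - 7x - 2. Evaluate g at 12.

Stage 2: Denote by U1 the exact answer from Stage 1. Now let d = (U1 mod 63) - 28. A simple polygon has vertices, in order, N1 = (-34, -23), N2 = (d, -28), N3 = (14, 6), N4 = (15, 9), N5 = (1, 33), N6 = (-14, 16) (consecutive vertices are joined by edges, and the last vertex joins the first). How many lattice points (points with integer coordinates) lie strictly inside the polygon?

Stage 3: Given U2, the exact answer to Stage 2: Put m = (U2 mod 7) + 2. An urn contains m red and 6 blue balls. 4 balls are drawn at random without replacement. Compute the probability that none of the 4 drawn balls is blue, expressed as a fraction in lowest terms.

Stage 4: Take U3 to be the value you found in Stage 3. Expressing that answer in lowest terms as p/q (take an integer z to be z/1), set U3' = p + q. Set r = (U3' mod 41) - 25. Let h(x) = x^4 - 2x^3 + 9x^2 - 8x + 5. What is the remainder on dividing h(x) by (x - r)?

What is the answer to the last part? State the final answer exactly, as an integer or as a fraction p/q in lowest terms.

Stage 1: 6*(12)^4 - 6*(12)^3 + 5*(12)^2 - 7*(12)^1 - 2 = (124416) + (-10368) + (720) + (-84) + (-2) = 114682; answer 114682
Stage 2: U1 = 114682; d = -6; cross terms: (-34*-28 - -6*-23)=814, (-6*6 - 14*-28)=356, (14*9 - 15*6)=36, (15*33 - 1*9)=486, (1*16 - -14*33)=478, (-14*-23 - -34*16)=866; twice the area = |3036| = 3036; area = 1518; boundary points = 1 + 2 + 1 + 2 + 1 + 1 = 8; strictly interior points = area - boundary/2 + 1 = 1515; answer 1515
Stage 3: U2 = 1515; m = 5; total draws C(11,4) = 330; favorable C(5,4) = 5; P = 1/66; answer 1/66
Stage 4: U3 = 1/66; threaded value p + q = 67; r = 1; remainder = value at the root: 1*(1)^4 - 2*(1)^3 + 9*(1)^2 - 8*(1)^1 + 5 = (1) + (-2) + (9) + (-8) + (5) = 5; answer 5

5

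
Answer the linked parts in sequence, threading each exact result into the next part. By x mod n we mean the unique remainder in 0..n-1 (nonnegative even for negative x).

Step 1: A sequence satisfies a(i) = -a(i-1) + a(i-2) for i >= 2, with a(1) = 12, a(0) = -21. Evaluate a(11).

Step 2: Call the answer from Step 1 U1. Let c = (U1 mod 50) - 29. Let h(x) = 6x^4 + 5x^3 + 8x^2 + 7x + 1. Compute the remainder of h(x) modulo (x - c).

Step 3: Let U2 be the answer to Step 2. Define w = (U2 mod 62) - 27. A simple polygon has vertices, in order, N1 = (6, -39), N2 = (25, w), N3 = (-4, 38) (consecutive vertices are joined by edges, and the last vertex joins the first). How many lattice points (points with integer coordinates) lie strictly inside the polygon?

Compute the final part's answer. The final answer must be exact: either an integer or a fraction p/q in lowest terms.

1096

Step 1: a(2) = -1*(12) + 1*(-21) = -33; iterating: a(2)=-33, a(3)=45, a(4)=-78, a(5)=123, a(6)=-201, a(7)=324, a(8)=-525, a(9)=849, a(10)=-1374, a(11)=2223; answer 2223
Step 2: U1 = 2223; c = -6; remainder = value at the root: 6*(-6)^4 + 5*(-6)^3 + 8*(-6)^2 + 7*(-6)^1 + 1 = (7776) + (-1080) + (288) + (-42) + (1) = 6943; answer 6943
Step 3: U2 = 6943; w = 34; cross terms: (6*34 - 25*-39)=1179, (25*38 - -4*34)=1086, (-4*-39 - 6*38)=-72; twice the area = |2193| = 2193; area = 2193/2; boundary points = 1 + 1 + 1 = 3; strictly interior points = area - boundary/2 + 1 = 1096; answer 1096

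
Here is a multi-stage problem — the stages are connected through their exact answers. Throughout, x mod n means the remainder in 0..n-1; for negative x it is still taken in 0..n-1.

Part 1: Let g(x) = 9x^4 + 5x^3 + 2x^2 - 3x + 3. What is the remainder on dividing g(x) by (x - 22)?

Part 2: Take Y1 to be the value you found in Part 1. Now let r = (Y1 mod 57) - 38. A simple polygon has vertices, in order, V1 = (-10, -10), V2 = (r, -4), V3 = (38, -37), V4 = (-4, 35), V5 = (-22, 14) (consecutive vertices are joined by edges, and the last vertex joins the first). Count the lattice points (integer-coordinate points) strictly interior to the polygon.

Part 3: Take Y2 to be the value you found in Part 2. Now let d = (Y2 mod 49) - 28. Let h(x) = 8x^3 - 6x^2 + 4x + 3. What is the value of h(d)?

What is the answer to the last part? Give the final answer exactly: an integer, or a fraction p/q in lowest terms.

-76815

Part 1: remainder = value at the root: 9*(22)^4 + 5*(22)^3 + 2*(22)^2 - 3*(22)^1 + 3 = (2108304) + (53240) + (968) + (-66) + (3) = 2162449; answer 2162449
Part 2: Y1 = 2162449; r = 2; cross terms: (-10*-4 - 2*-10)=60, (2*-37 - 38*-4)=78, (38*35 - -4*-37)=1182, (-4*14 - -22*35)=714, (-22*-10 - -10*14)=360; twice the area = |2394| = 2394; area = 1197; boundary points = 6 + 3 + 6 + 3 + 12 = 30; strictly interior points = area - boundary/2 + 1 = 1183; answer 1183
Part 3: Y2 = 1183; d = -21; 8*(-21)^3 - 6*(-21)^2 + 4*(-21)^1 + 3 = (-74088) + (-2646) + (-84) + (3) = -76815; answer -76815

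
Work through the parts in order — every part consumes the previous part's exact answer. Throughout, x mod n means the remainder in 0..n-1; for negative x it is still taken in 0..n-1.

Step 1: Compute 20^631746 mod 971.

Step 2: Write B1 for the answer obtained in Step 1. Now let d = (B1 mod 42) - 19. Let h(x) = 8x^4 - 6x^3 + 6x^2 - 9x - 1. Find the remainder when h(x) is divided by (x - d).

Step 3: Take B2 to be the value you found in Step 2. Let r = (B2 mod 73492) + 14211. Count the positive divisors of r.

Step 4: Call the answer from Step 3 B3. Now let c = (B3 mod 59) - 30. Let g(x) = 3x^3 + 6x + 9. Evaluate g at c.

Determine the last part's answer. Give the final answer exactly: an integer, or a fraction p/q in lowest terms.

Step 1: squarings mod 971: 20^1=20, 20^2=400, 20^4=756, 20^8=588, 20^16=68, 20^32=740, 20^64=927, 20^128=965, 20^256=36, 20^512=325, 20^1024=757, 20^2048=159, 20^4096=35, 20^8192=254, 20^16384=430, 20^32768=410, 20^65536=117, 20^131072=95, 20^262144=286, 20^524288=232; 20^631746 = 20^2 * 20^64 * 20^128 * 20^256 * 20^512 * 20^8192 * 20^32768 * 20^65536 * 20^524288 = 933 (mod 971); answer 933
Step 2: B1 = 933; d = -10; remainder = value at the root: 8*(-10)^4 - 6*(-10)^3 + 6*(-10)^2 - 9*(-10)^1 - 1 = (80000) + (6000) + (600) + (90) + (-1) = 86689; answer 86689
Step 3: B2 = 86689; r = 27408; 27408 = 2^4 * 3 * 571; number of divisors = (4+1) * (1+1) * (1+1) = 20; answer 20
Step 4: B3 = 20; c = -10; 3*(-10)^3 + 6*(-10)^1 + 9 = (-3000) + (-60) + (9) = -3051; answer -3051

-3051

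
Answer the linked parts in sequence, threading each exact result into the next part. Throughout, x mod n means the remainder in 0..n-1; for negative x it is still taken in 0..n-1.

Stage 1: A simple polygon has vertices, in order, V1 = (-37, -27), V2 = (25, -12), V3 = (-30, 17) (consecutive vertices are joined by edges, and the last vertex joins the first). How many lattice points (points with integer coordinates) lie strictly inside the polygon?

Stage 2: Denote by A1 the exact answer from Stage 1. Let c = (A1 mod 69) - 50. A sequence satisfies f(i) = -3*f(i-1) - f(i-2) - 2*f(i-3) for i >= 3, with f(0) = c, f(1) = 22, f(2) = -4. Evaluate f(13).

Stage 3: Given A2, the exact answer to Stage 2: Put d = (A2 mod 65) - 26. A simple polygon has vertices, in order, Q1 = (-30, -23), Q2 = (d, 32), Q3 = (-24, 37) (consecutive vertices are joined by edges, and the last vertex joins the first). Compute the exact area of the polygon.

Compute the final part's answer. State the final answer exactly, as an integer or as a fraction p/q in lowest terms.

Stage 1: cross terms: (-37*-12 - 25*-27)=1119, (25*17 - -30*-12)=65, (-30*-27 - -37*17)=1439; twice the area = |2623| = 2623; area = 2623/2; boundary points = 1 + 1 + 1 = 3; strictly interior points = area - boundary/2 + 1 = 1311; answer 1311
Stage 2: A1 = 1311; c = -50; f(3) = -3*(-4) - 1*(22) - 2*(-50) = 90; iterating: f(3)=90, f(4)=-310, f(5)=848, f(6)=-2414, f(7)=7014, f(8)=-20324, f(9)=58786, f(10)=-170062, f(11)=492048, f(12)=-1423654, f(13)=4119038; answer 4119038
Stage 3: A2 = 4119038; d = 27; cross terms: (-30*32 - 27*-23)=-339, (27*37 - -24*32)=1767, (-24*-23 - -30*37)=1662; twice the area = |3090| = 3090; area = 1545; answer 1545

1545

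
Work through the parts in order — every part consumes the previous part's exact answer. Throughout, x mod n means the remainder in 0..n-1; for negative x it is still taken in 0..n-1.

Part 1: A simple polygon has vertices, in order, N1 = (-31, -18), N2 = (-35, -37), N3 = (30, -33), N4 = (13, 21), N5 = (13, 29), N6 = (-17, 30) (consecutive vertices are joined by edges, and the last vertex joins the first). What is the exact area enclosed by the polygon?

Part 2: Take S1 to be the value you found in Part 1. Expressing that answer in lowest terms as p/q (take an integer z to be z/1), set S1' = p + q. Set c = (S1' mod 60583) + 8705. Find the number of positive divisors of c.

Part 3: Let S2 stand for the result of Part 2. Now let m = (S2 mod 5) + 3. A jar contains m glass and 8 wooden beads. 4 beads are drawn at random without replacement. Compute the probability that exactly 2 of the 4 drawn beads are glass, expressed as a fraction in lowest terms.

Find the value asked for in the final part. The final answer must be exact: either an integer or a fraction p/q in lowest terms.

28/65

Part 1: cross terms: (-31*-37 - -35*-18)=517, (-35*-33 - 30*-37)=2265, (30*21 - 13*-33)=1059, (13*29 - 13*21)=104, (13*30 - -17*29)=883, (-17*-18 - -31*30)=1236; twice the area = |6064| = 6064; area = 3032; answer 3032
Part 2: S1 = 3032; threaded value p + q = 3033; c = 11738; 11738 = 2 * 5869; number of divisors = (1+1) * (1+1) = 4; answer 4
Part 3: S2 = 4; m = 7; total draws C(15,4) = 1365; favorable C(7,2)*C(8,2) = 588; P = 28/65; answer 28/65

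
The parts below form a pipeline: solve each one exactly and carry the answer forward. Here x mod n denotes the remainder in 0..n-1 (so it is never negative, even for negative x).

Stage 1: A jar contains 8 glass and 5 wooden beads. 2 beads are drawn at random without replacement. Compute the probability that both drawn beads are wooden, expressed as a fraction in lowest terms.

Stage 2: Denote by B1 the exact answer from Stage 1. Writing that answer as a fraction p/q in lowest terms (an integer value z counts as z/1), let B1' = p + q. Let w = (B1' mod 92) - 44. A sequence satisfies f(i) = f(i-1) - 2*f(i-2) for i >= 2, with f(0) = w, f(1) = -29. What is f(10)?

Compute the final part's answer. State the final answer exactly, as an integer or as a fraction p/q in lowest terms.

319

Stage 1: total draws C(13,2) = 78; favorable C(5,2) = 10; P = 5/39; answer 5/39
Stage 2: B1 = 5/39; threaded value p + q = 44; w = 0; f(2) = 1*(-29) - 2*(0) = -29; iterating: f(2)=-29, f(3)=29, f(4)=87, f(5)=29, f(6)=-145, f(7)=-203, f(8)=87, f(9)=493, f(10)=319; answer 319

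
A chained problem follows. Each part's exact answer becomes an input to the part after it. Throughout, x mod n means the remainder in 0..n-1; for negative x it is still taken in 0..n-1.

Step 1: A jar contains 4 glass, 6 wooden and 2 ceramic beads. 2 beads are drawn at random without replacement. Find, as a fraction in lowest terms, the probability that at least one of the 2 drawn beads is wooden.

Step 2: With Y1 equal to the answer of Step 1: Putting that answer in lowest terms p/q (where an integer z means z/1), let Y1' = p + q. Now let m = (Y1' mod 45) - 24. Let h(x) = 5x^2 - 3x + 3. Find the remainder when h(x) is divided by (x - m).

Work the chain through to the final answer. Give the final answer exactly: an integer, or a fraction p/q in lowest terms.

1083

Step 1: total draws C(12,2) = 66; complement C(6,2) = 15; favorable 66 - 15 = 51; P = 17/22; answer 17/22
Step 2: Y1 = 17/22; threaded value p + q = 39; m = 15; remainder = value at the root: 5*(15)^2 - 3*(15)^1 + 3 = (1125) + (-45) + (3) = 1083; answer 1083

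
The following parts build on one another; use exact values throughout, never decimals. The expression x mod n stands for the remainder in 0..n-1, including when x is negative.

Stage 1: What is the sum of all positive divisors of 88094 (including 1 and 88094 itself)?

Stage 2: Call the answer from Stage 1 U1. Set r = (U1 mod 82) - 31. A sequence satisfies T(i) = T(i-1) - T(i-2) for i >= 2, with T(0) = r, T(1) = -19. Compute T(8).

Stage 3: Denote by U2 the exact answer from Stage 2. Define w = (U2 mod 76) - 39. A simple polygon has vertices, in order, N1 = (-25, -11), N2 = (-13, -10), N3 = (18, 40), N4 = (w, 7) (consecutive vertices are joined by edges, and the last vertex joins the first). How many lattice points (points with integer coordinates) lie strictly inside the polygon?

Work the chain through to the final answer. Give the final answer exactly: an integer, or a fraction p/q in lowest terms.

Stage 1: 88094 = 2 * 17 * 2591; sigma = (1 + 2) * (1 + 17) * (1 + 2591) = 3 * 18 * 2592 = 139968; answer 139968
Stage 2: U1 = 139968; r = 45; T(2) = 1*(-19) - 1*(45) = -64; iterating: T(2)=-64, T(3)=-45, T(4)=19, T(5)=64, T(6)=45, T(7)=-19, T(8)=-64; answer -64
Stage 3: U2 = -64; w = -27; cross terms: (-25*-10 - -13*-11)=107, (-13*40 - 18*-10)=-340, (18*7 - -27*40)=1206, (-27*-11 - -25*7)=472; twice the area = |1445| = 1445; area = 1445/2; boundary points = 1 + 1 + 3 + 2 = 7; strictly interior points = area - boundary/2 + 1 = 720; answer 720

720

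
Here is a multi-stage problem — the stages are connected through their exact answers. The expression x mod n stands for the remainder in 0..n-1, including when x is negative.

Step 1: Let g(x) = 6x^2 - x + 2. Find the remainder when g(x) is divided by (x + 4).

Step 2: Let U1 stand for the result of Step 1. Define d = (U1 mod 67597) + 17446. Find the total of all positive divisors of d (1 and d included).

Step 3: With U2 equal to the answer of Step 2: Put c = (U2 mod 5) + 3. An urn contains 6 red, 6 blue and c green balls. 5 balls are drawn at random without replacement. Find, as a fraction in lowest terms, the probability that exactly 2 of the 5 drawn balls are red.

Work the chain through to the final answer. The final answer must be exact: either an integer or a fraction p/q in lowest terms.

2475/6188

Step 1: remainder = value at the root: 6*(-4)^2 - 1*(-4)^1 + 2 = (96) + (4) + (2) = 102; answer 102
Step 2: U1 = 102; d = 17548; 17548 = 2^2 * 41 * 107; sigma = (1 + 2 + 4) * (1 + 41) * (1 + 107) = 7 * 42 * 108 = 31752; answer 31752
Step 3: U2 = 31752; c = 5; total draws C(17,5) = 6188; favorable C(6,2)*C(11,3) = 2475; P = 2475/6188; answer 2475/6188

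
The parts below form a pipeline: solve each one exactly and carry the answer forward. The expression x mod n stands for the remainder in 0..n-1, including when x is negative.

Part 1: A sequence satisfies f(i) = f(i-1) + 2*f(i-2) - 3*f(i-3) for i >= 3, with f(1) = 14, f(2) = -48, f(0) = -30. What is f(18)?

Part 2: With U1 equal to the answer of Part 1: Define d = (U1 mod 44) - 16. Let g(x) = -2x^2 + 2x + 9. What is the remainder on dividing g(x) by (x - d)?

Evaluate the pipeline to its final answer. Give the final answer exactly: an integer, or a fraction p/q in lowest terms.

Part 1: f(3) = 1*(-48) + 2*(14) - 3*(-30) = 70; iterating: f(3)=70, f(4)=-68, f(5)=216, f(6)=-130, f(7)=506, f(8)=-402, f(9)=1000, f(10)=-1322, f(11)=1884, f(12)=-3760, f(13)=3974, f(14)=-9198, f(15)=10030, f(16)=-20288, f(17)=27366, f(18)=-43300; answer -43300
Part 2: U1 = -43300; d = 24; remainder = value at the root: -2*(24)^2 + 2*(24)^1 + 9 = (-1152) + (48) + (9) = -1095; answer -1095

-1095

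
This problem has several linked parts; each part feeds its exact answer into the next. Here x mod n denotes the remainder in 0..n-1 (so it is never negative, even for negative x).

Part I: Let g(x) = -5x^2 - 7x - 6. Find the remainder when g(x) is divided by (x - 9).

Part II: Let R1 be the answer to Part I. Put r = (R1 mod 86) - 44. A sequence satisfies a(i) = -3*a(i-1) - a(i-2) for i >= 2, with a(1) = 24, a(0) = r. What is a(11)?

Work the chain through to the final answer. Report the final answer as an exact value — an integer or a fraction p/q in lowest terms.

411534

Part I: remainder = value at the root: -5*(9)^2 - 7*(9)^1 - 6 = (-405) + (-63) + (-6) = -474; answer -474
Part II: R1 = -474; r = -2; a(2) = -3*(24) - 1*(-2) = -70; iterating: a(2)=-70, a(3)=186, a(4)=-488, a(5)=1278, a(6)=-3346, a(7)=8760, a(8)=-22934, a(9)=60042, a(10)=-157192, a(11)=411534; answer 411534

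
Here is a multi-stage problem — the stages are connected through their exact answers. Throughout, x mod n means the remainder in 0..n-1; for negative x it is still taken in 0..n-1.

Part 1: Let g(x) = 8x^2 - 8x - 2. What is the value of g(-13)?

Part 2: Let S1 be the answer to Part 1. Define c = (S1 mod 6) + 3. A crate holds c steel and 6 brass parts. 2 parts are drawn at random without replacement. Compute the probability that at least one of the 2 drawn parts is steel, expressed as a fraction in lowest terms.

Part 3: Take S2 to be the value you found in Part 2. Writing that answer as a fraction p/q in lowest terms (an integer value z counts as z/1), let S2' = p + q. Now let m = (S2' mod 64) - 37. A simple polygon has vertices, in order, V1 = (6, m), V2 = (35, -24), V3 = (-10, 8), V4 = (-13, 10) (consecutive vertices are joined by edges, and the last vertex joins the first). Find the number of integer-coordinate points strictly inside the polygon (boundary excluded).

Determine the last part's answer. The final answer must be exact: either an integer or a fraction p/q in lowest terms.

351

Part 1: 8*(-13)^2 - 8*(-13)^1 - 2 = (1352) + (104) + (-2) = 1454; answer 1454
Part 2: S1 = 1454; c = 5; total draws C(11,2) = 55; complement C(6,2) = 15; favorable 55 - 15 = 40; P = 8/11; answer 8/11
Part 3: S2 = 8/11; threaded value p + q = 19; m = -18; cross terms: (6*-24 - 35*-18)=486, (35*8 - -10*-24)=40, (-10*10 - -13*8)=4, (-13*-18 - 6*10)=174; twice the area = |704| = 704; area = 352; boundary points = 1 + 1 + 1 + 1 = 4; strictly interior points = area - boundary/2 + 1 = 351; answer 351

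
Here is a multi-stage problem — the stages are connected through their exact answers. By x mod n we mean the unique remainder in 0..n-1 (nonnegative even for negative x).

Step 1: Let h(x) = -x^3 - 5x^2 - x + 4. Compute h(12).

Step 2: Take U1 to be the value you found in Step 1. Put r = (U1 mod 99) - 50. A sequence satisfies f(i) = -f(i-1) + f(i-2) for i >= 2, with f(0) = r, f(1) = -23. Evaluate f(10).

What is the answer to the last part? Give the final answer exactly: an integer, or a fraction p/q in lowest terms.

Step 1: -1*(12)^3 - 5*(12)^2 - 1*(12)^1 + 4 = (-1728) + (-720) + (-12) + (4) = -2456; answer -2456
Step 2: U1 = -2456; r = -31; f(2) = -1*(-23) + 1*(-31) = -8; iterating: f(2)=-8, f(3)=-15, f(4)=7, f(5)=-22, f(6)=29, f(7)=-51, f(8)=80, f(9)=-131, f(10)=211; answer 211

211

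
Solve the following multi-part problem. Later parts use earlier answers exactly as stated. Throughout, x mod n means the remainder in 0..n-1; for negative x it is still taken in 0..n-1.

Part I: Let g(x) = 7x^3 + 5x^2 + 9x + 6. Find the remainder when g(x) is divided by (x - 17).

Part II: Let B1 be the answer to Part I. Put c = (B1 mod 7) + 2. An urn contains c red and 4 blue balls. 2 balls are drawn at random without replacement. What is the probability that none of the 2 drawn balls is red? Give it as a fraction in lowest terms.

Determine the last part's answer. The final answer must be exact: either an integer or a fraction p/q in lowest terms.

2/7

Part I: remainder = value at the root: 7*(17)^3 + 5*(17)^2 + 9*(17)^1 + 6 = (34391) + (1445) + (153) + (6) = 35995; answer 35995
Part II: B1 = 35995; c = 3; total draws C(7,2) = 21; favorable C(4,2) = 6; P = 2/7; answer 2/7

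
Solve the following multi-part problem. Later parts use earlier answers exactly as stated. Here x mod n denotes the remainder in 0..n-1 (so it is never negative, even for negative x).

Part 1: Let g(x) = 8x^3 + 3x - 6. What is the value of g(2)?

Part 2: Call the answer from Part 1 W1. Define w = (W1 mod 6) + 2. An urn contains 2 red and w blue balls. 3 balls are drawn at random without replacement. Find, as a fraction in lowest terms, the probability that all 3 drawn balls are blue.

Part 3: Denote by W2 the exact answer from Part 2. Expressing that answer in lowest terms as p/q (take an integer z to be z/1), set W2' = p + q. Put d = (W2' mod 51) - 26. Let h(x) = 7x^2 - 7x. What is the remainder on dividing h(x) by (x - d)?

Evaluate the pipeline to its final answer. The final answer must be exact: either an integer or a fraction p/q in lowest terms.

392

Part 1: 8*(2)^3 + 3*(2)^1 - 6 = (64) + (6) + (-6) = 64; answer 64
Part 2: W1 = 64; w = 6; total draws C(8,3) = 56; favorable C(6,3) = 20; P = 5/14; answer 5/14
Part 3: W2 = 5/14; threaded value p + q = 19; d = -7; remainder = value at the root: 7*(-7)^2 - 7*(-7)^1 = (343) + (49) = 392; answer 392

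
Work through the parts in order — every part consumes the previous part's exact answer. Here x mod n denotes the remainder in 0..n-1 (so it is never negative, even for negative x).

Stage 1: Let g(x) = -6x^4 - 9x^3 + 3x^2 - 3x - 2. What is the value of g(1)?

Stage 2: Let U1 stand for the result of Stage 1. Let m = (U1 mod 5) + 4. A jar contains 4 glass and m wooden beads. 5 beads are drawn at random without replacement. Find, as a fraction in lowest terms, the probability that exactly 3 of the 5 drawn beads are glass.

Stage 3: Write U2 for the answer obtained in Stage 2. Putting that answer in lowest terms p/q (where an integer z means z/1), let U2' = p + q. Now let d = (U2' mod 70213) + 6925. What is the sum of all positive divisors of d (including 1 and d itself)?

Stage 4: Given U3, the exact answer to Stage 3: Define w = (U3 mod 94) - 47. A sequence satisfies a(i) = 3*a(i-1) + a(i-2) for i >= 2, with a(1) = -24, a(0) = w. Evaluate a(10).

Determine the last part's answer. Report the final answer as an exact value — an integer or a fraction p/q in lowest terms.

-729778

Stage 1: -6*(1)^4 - 9*(1)^3 + 3*(1)^2 - 3*(1)^1 - 2 = (-6) + (-9) + (3) + (-3) + (-2) = -17; answer -17
Stage 2: U1 = -17; m = 7; total draws C(11,5) = 462; favorable C(4,3)*C(7,2) = 84; P = 2/11; answer 2/11
Stage 3: U2 = 2/11; threaded value p + q = 13; d = 6938; 6938 = 2 * 3469; sigma = (1 + 2) * (1 + 3469) = 3 * 3470 = 10410; answer 10410
Stage 4: U3 = 10410; w = 23; a(2) = 3*(-24) + 1*(23) = -49; iterating: a(2)=-49, a(3)=-171, a(4)=-562, a(5)=-1857, a(6)=-6133, a(7)=-20256, a(8)=-66901, a(9)=-220959, a(10)=-729778; answer -729778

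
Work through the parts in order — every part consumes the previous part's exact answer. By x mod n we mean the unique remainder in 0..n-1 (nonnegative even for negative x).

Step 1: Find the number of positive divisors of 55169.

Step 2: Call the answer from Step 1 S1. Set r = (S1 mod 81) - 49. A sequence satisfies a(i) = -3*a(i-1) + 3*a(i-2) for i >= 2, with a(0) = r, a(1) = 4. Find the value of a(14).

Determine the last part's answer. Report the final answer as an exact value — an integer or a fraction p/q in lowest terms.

Step 1: 55169 = 43 * 1283; number of divisors = (1+1) * (1+1) = 4; answer 4
Step 2: S1 = 4; r = -45; a(2) = -3*(4) + 3*(-45) = -147; iterating: a(2)=-147, a(3)=453, a(4)=-1800, a(5)=6759, a(6)=-25677, a(7)=97308, a(8)=-368955, a(9)=1398789, a(10)=-5303232, a(11)=20106063, a(12)=-76227885, a(13)=289001844, a(14)=-1095689187; answer -1095689187

-1095689187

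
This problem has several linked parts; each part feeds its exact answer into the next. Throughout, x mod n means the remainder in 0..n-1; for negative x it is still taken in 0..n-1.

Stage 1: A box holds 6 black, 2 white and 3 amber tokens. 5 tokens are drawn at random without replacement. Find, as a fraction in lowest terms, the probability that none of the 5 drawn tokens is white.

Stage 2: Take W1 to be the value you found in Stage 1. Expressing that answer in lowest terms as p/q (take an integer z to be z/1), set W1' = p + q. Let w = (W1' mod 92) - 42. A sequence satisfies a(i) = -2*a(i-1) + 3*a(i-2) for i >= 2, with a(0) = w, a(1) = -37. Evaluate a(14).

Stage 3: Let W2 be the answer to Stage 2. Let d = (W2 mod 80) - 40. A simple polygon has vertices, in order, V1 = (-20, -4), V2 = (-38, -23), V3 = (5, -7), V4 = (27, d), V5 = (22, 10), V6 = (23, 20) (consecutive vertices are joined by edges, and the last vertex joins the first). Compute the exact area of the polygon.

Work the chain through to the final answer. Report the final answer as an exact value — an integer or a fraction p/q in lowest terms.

Stage 1: total draws C(11,5) = 462; favorable C(9,5) = 126; P = 3/11; answer 3/11
Stage 2: W1 = 3/11; threaded value p + q = 14; w = -28; a(2) = -2*(-37) + 3*(-28) = -10; iterating: a(2)=-10, a(3)=-91, a(4)=152, a(5)=-577, a(6)=1610, a(7)=-4951, a(8)=14732, a(9)=-44317, a(10)=132830, a(11)=-398611, a(12)=1195712, a(13)=-3587257, a(14)=10761650; answer 10761650
Stage 3: W2 = 10761650; d = 10; cross terms: (-20*-23 - -38*-4)=308, (-38*-7 - 5*-23)=381, (5*10 - 27*-7)=239, (27*10 - 22*10)=50, (22*20 - 23*10)=210, (23*-4 - -20*20)=308; twice the area = |1496| = 1496; area = 748; answer 748

748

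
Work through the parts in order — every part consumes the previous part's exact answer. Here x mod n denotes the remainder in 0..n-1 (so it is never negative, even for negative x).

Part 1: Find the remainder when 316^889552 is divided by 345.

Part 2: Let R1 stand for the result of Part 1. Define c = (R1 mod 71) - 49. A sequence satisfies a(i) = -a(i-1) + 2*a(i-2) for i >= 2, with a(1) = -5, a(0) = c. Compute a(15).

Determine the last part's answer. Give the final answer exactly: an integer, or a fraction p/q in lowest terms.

Part 1: squarings mod 345: 316^1=316, 316^2=151, 316^4=31, 316^8=271, 316^16=301, 316^32=211, 316^64=16, 316^128=256, 316^256=331, 316^512=196, 316^1024=121, 316^2048=151, 316^4096=31, 316^8192=271, 316^16384=301, 316^32768=211, 316^65536=16, 316^131072=256, 316^262144=331, 316^524288=196; 316^889552 = 316^16 * 316^64 * 316^128 * 316^512 * 316^4096 * 316^32768 * 316^65536 * 316^262144 * 316^524288 = 31 (mod 345); answer 31
Part 2: R1 = 31; c = -18; a(2) = -1*(-5) + 2*(-18) = -31; iterating: a(2)=-31, a(3)=21, a(4)=-83, a(5)=125, a(6)=-291, a(7)=541, a(8)=-1123, a(9)=2205, a(10)=-4451, a(11)=8861, a(12)=-17763, a(13)=35485, a(14)=-71011, a(15)=141981; answer 141981

141981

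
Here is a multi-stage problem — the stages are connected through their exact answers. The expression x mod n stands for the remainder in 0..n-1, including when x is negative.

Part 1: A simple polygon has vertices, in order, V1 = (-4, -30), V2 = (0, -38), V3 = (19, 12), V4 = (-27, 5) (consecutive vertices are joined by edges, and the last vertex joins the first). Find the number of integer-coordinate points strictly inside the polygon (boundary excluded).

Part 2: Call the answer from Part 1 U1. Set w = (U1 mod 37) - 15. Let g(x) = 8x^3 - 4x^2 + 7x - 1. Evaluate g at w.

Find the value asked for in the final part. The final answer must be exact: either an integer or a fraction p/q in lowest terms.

3895

Part 1: cross terms: (-4*-38 - 0*-30)=152, (0*12 - 19*-38)=722, (19*5 - -27*12)=419, (-27*-30 - -4*5)=830; twice the area = |2123| = 2123; area = 2123/2; boundary points = 4 + 1 + 1 + 1 = 7; strictly interior points = area - boundary/2 + 1 = 1059; answer 1059
Part 2: U1 = 1059; w = 8; 8*(8)^3 - 4*(8)^2 + 7*(8)^1 - 1 = (4096) + (-256) + (56) + (-1) = 3895; answer 3895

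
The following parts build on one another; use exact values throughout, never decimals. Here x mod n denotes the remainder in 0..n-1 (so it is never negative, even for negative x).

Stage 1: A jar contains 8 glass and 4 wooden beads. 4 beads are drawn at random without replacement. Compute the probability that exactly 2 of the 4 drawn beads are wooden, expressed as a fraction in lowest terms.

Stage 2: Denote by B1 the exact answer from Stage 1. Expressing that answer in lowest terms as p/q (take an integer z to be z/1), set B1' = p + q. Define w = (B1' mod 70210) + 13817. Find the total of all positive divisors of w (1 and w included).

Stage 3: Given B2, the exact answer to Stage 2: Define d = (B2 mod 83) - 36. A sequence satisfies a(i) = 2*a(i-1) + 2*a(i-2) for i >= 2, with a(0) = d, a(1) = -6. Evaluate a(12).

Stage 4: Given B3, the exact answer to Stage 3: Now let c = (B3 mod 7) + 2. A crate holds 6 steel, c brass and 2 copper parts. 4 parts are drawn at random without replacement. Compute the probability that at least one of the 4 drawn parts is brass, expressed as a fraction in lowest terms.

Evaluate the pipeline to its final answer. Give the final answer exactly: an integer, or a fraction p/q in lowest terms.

37/39

Stage 1: total draws C(12,4) = 495; favorable C(4,2)*C(8,2) = 168; P = 56/165; answer 56/165
Stage 2: B1 = 56/165; threaded value p + q = 221; w = 14038; 14038 = 2 * 7019; sigma = (1 + 2) * (1 + 7019) = 3 * 7020 = 21060; answer 21060
Stage 3: B2 = 21060; d = 25; a(2) = 2*(-6) + 2*(25) = 38; iterating: a(2)=38, a(3)=64, a(4)=204, a(5)=536, a(6)=1480, a(7)=4032, a(8)=11024, a(9)=30112, a(10)=82272, a(11)=224768, a(12)=614080; answer 614080
Stage 4: B3 = 614080; c = 7; total draws C(15,4) = 1365; complement C(8,4) = 70; favorable 1365 - 70 = 1295; P = 37/39; answer 37/39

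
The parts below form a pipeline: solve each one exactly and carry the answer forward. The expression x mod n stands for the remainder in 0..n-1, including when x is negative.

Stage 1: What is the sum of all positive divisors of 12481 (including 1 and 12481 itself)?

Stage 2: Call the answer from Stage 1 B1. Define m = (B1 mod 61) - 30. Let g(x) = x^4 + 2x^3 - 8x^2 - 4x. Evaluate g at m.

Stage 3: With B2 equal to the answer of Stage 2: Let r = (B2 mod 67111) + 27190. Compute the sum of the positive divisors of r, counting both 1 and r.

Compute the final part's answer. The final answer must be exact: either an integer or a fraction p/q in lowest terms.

Stage 1: 12481 = 7 * 1783; sigma = (1 + 7) * (1 + 1783) = 8 * 1784 = 14272; answer 14272
Stage 2: B1 = 14272; m = 29; 1*(29)^4 + 2*(29)^3 - 8*(29)^2 - 4*(29)^1 = (707281) + (48778) + (-6728) + (-116) = 749215; answer 749215
Stage 3: B2 = 749215; r = 38184; 38184 = 2^3 * 3 * 37 * 43; sigma = (1 + 2 + 4 + 8) * (1 + 3) * (1 + 37) * (1 + 43) = 15 * 4 * 38 * 44 = 100320; answer 100320

100320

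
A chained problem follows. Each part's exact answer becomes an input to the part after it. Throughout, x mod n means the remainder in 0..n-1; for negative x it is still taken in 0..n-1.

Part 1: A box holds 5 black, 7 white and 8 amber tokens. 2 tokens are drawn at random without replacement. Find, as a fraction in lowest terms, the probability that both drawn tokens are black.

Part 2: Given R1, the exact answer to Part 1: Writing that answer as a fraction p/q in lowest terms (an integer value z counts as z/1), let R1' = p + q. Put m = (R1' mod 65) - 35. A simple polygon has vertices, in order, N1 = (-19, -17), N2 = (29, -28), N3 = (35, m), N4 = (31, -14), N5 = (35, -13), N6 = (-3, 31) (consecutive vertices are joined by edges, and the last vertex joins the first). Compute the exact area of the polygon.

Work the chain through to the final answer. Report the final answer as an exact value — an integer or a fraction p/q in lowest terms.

Part 1: total draws C(20,2) = 190; favorable C(5,2) = 10; P = 1/19; answer 1/19
Part 2: R1 = 1/19; threaded value p + q = 20; m = -15; cross terms: (-19*-28 - 29*-17)=1025, (29*-15 - 35*-28)=545, (35*-14 - 31*-15)=-25, (31*-13 - 35*-14)=87, (35*31 - -3*-13)=1046, (-3*-17 - -19*31)=640; twice the area = |3318| = 3318; area = 1659; answer 1659

1659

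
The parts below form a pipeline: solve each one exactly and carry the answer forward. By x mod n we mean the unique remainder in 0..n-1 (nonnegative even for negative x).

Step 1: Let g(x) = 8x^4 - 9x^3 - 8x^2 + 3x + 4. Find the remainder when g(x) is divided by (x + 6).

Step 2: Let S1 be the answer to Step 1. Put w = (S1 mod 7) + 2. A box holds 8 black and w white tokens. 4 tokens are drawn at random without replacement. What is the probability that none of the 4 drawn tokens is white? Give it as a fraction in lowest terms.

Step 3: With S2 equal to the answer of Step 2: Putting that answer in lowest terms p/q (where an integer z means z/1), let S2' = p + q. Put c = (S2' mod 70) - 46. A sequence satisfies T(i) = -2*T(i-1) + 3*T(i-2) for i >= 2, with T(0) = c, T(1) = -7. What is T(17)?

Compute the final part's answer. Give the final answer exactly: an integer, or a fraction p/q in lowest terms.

Step 1: remainder = value at the root: 8*(-6)^4 - 9*(-6)^3 - 8*(-6)^2 + 3*(-6)^1 + 4 = (10368) + (1944) + (-288) + (-18) + (4) = 12010; answer 12010
Step 2: S1 = 12010; w = 7; total draws C(15,4) = 1365; favorable C(8,4) = 70; P = 2/39; answer 2/39
Step 3: S2 = 2/39; threaded value p + q = 41; c = -5; T(2) = -2*(-7) + 3*(-5) = -1; iterating: T(2)=-1, T(3)=-19, T(4)=35, T(5)=-127, T(6)=359, T(7)=-1099, T(8)=3275, T(9)=-9847, T(10)=29519, T(11)=-88579, T(12)=265715, T(13)=-797167, T(14)=2391479, T(15)=-7174459, T(16)=21523355, T(17)=-64570087; answer -64570087

-64570087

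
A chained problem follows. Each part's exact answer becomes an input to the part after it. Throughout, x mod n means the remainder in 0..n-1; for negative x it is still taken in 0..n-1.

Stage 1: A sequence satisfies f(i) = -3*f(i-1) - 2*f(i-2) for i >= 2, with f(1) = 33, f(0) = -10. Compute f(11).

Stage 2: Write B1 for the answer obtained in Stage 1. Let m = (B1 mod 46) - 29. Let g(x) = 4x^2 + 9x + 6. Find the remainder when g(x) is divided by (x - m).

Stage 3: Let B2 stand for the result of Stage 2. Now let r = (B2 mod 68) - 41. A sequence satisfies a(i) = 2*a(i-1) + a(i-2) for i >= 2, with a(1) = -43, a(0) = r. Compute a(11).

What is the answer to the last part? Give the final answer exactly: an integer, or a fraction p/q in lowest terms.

-253997

Stage 1: f(2) = -3*(33) - 2*(-10) = -79; iterating: f(2)=-79, f(3)=171, f(4)=-355, f(5)=723, f(6)=-1459, f(7)=2931, f(8)=-5875, f(9)=11763, f(10)=-23539, f(11)=47091; answer 47091
Stage 2: B1 = 47091; m = 4; remainder = value at the root: 4*(4)^2 + 9*(4)^1 + 6 = (64) + (36) + (6) = 106; answer 106
Stage 3: B2 = 106; r = -3; a(2) = 2*(-43) + 1*(-3) = -89; iterating: a(2)=-89, a(3)=-221, a(4)=-531, a(5)=-1283, a(6)=-3097, a(7)=-7477, a(8)=-18051, a(9)=-43579, a(10)=-105209, a(11)=-253997; answer -253997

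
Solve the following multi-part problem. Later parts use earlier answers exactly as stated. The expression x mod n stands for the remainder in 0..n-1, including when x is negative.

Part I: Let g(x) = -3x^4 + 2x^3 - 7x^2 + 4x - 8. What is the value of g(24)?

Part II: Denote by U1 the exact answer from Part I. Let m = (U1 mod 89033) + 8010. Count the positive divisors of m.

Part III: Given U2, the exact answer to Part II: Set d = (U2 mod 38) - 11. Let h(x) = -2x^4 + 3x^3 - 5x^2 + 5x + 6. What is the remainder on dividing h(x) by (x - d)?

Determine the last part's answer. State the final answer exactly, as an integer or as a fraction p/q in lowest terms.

Part I: -3*(24)^4 + 2*(24)^3 - 7*(24)^2 + 4*(24)^1 - 8 = (-995328) + (27648) + (-4032) + (96) + (-8) = -971624; answer -971624
Part II: U1 = -971624; m = 15749; 15749 is prime, so its only divisors are 1 and 15749; count = 2; answer 2
Part III: U2 = 2; d = -9; remainder = value at the root: -2*(-9)^4 + 3*(-9)^3 - 5*(-9)^2 + 5*(-9)^1 + 6 = (-13122) + (-2187) + (-405) + (-45) + (6) = -15753; answer -15753

-15753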